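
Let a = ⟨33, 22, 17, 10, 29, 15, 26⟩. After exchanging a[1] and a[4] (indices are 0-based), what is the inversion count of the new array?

14

Positions 1 and 4 hold 22 and 29; after swapping, the array is [33, 29, 17, 10, 22, 15, 26].
Count, for each position, how many later elements it exceeds:
33: 6
29: 5
17: 2
10: 0
22: 1
15: 0
26: 0
Sum: 6 + 5 + 2 + 0 + 1 + 0 + 0 = 14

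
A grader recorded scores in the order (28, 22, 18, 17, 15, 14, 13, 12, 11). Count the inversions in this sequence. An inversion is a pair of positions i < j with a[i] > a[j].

Count, for each position, how many later elements it exceeds:
28 → 22, 18, 17, 15, 14, 13, 12, 11 → 8
22 → 18, 17, 15, 14, 13, 12, 11 → 7
18 → 17, 15, 14, 13, 12, 11 → 6
17 → 15, 14, 13, 12, 11 → 5
15 → 14, 13, 12, 11 → 4
14 → 13, 12, 11 → 3
13 → 12, 11 → 2
12 → 11 → 1
11 → none → 0
Sum: 8 + 7 + 6 + 5 + 4 + 3 + 2 + 1 + 0 = 36

36 inversions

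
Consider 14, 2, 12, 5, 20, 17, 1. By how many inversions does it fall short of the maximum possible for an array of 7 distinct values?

10

Maximum inversions for 7 distinct elements is C(7, 2) = 7·6/2 = 21.
Current inversions — for each element, count later smaller elements:
14: 4
2: 1
12: 2
5: 1
20: 2
17: 1
1: 0
Current total: 4 + 1 + 2 + 1 + 2 + 1 + 0 = 11
Shortfall: 21 − 11 = 10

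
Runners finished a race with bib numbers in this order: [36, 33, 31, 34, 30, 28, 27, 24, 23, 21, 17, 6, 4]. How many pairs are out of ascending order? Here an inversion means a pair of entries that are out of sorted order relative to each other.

For each element, count later entries that are smaller:
36: 12
33: 10
31: 9
34: 9
30: 8
28: 7
27: 6
24: 5
23: 4
21: 3
17: 2
6: 1
4: 0
Sum: 12 + 10 + 9 + 9 + 8 + 7 + 6 + 5 + 4 + 3 + 2 + 1 + 0 = 76

76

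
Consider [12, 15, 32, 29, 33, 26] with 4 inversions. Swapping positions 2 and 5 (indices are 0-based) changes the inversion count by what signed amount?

Positions 2 and 5 hold 32 and 26; after swapping, the array is [12, 15, 26, 29, 33, 32].
For each element, count later entries that are smaller:
12: 0
15: 0
26: 0
29: 0
33: 1
32: 0
Sum: 0 + 0 + 0 + 0 + 1 + 0 = 1
Change: 1 − 4 = -3

-3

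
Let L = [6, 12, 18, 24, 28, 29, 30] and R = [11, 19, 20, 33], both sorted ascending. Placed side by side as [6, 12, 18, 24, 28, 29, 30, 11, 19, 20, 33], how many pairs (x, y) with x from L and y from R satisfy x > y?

Cross-inversions: 14

Take each right-half value and tally the left-half values above it:
r = 11: 12, 18, 24, 28, 29, 30 → 6
r = 19: 24, 28, 29, 30 → 4
r = 20: 24, 28, 29, 30 → 4
r = 33: none → 0
Cross-inversions: 6 + 4 + 4 + 0 = 14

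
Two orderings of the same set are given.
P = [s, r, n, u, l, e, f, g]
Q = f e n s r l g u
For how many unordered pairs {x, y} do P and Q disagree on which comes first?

15

Assign each item its position (1..8) in the first ordering, then rewrite the second ordering as that position sequence:
positions: s→1, r→2, n→3, u→4, l→5, e→6, f→7, g→8
second ordering as positions: [7, 6, 3, 1, 2, 5, 8, 4]
Discordant pairs = inversions in this position sequence.
7: 6, 3, 1, 2, 5, 4 → 6
6: 3, 1, 2, 5, 4 → 5
3: 1, 2 → 2
1: 0
2: 0
5: 4 → 1
8: 4 → 1
4: 0
Total: 6 + 5 + 2 + 0 + 0 + 1 + 1 + 0 = 15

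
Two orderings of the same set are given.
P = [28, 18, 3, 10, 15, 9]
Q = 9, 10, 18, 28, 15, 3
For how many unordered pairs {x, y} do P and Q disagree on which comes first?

Assign each item its position (1..6) in the first ordering, then rewrite the second ordering as that position sequence:
positions: 28→1, 18→2, 3→3, 10→4, 15→5, 9→6
second ordering as positions: [6, 4, 2, 1, 5, 3]
Discordant pairs = inversions in this position sequence.
6: 4, 2, 1, 5, 3 → 5
4: 2, 1, 3 → 3
2: 1 → 1
1: 0
5: 3 → 1
3: 0
Total: 5 + 3 + 1 + 0 + 1 + 0 = 10

Disagreeing pairs: 10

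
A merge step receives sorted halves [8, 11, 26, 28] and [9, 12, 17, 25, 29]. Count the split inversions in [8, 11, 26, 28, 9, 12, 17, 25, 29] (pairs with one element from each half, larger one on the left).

Count, for every r in R, how many entries of L exceed r:
r = 9: 11, 26, 28 → 3
r = 12: 26, 28 → 2
r = 17: 26, 28 → 2
r = 25: 26, 28 → 2
r = 29: none → 0
Cross-inversions: 3 + 2 + 2 + 2 + 0 = 9

9 cross-inversions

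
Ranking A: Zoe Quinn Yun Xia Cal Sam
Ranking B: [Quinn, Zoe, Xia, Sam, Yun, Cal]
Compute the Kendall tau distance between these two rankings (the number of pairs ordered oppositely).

4

Assign each item its position (1..6) in the first ordering, then rewrite the second ordering as that position sequence:
positions: Zoe→1, Quinn→2, Yun→3, Xia→4, Cal→5, Sam→6
second ordering as positions: [2, 1, 4, 6, 3, 5]
Discordant pairs = inversions in this position sequence.
2: 1 → 1
1: 0
4: 3 → 1
6: 3, 5 → 2
3: 0
5: 0
Total: 1 + 0 + 1 + 2 + 0 + 0 = 4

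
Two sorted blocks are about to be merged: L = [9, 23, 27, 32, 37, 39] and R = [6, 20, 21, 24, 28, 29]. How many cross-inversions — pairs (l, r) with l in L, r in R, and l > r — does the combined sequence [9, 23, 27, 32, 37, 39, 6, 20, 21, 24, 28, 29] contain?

Take each right-half value and tally the left-half values above it:
r = 6: 9, 23, 27, 32, 37, 39 → 6
r = 20: 23, 27, 32, 37, 39 → 5
r = 21: 23, 27, 32, 37, 39 → 5
r = 24: 27, 32, 37, 39 → 4
r = 28: 32, 37, 39 → 3
r = 29: 32, 37, 39 → 3
Cross-inversions: 6 + 5 + 5 + 4 + 3 + 3 = 26

Cross-inversions: 26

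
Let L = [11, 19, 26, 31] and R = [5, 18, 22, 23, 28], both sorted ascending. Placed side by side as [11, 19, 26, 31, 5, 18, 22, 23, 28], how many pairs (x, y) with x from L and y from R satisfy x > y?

Count, for every r in R, how many entries of L exceed r:
r = 5: 11, 19, 26, 31 → 4
r = 18: 19, 26, 31 → 3
r = 22: 26, 31 → 2
r = 23: 26, 31 → 2
r = 28: 31 → 1
Cross-inversions: 4 + 3 + 2 + 2 + 1 = 12

12 cross-inversions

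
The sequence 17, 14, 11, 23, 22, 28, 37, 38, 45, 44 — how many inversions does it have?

Out-of-order pairs: 5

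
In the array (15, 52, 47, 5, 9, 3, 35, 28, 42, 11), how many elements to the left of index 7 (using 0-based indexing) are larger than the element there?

The element at index 7 is 28.
Elements before it: 15, 52, 47, 5, 9, 3, 35
Those larger than 28: 52, 47, 35

3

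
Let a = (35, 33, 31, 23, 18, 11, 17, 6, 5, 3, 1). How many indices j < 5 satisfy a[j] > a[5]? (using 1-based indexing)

4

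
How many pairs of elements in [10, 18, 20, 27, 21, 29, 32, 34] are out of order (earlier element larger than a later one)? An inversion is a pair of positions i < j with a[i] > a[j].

1 inversion

Sweep left to right; for each value list the smaller values that follow it:
10: 0
18: 0
20: 0
27: 1
21: 0
29: 0
32: 0
34: 0
Sum: 0 + 0 + 0 + 1 + 0 + 0 + 0 + 0 = 1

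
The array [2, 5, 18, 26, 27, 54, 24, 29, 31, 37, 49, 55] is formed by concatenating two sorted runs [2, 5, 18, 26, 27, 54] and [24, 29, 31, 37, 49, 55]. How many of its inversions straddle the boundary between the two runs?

Take each right-half value and tally the left-half values above it:
r = 24: 26, 27, 54 → 3
r = 29: 54 → 1
r = 31: 54 → 1
r = 37: 54 → 1
r = 49: 54 → 1
r = 55: none → 0
Cross-inversions: 3 + 1 + 1 + 1 + 1 + 0 = 7

7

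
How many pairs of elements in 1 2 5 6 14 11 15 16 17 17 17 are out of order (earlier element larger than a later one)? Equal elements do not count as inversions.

1 inversion

Count, for each position, how many later elements it exceeds:
1: 0
2: 0
5: 0
6: 0
14: 1
11: 0
15: 0
16: 0
17: 0
17: 0
17: 0
Sum: 0 + 0 + 0 + 0 + 1 + 0 + 0 + 0 + 0 + 0 + 0 = 1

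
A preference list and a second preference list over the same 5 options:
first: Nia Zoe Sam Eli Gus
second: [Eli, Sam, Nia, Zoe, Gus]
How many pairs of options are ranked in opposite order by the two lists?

5

Assign each item its position (1..5) in the first ordering, then rewrite the second ordering as that position sequence:
positions: Nia→1, Zoe→2, Sam→3, Eli→4, Gus→5
second ordering as positions: [4, 3, 1, 2, 5]
Discordant pairs = inversions in this position sequence.
4: 3, 1, 2 → 3
3: 1, 2 → 2
1: 0
2: 0
5: 0
Total: 3 + 2 + 0 + 0 + 0 = 5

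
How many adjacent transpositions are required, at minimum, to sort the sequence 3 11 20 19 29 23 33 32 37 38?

There are 3 adjacent swaps.

Each adjacent swap fixes exactly one inversion, so the minimum swap count equals the number of inversions.
Count inversions — for each element, later elements that are smaller:
3: none → 0
11: none → 0
20: 19 → 1
19: none → 0
29: 23 → 1
23: none → 0
33: 32 → 1
32: none → 0
37: none → 0
38: none → 0
Total inversions: 0 + 0 + 1 + 0 + 1 + 0 + 1 + 0 + 0 + 0 = 3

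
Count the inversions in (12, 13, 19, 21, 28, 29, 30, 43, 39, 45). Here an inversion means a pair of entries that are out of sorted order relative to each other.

1

Count, for each position, how many later elements it exceeds:
12: 0
13: 0
19: 0
21: 0
28: 0
29: 0
30: 0
43: 1
39: 0
45: 0
Sum: 0 + 0 + 0 + 0 + 0 + 0 + 0 + 1 + 0 + 0 = 1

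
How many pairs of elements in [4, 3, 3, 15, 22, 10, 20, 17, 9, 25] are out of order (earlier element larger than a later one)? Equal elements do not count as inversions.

12 inversions

Element-by-element contributions:
4 → 3, 3 → 2
3 → none → 0
3 → none → 0
15 → 10, 9 → 2
22 → 10, 20, 17, 9 → 4
10 → 9 → 1
20 → 17, 9 → 2
17 → 9 → 1
9 → none → 0
25 → none → 0
Sum: 2 + 0 + 0 + 2 + 4 + 1 + 2 + 1 + 0 + 0 = 12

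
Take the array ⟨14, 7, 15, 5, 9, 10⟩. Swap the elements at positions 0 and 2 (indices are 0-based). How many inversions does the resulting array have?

9

Positions 0 and 2 hold 14 and 15; after swapping, the array is [15, 7, 14, 5, 9, 10].
Sweep left to right; for each value list the smaller values that follow it:
15 → 7, 14, 5, 9, 10 → 5
7 → 5 → 1
14 → 5, 9, 10 → 3
5 → none → 0
9 → none → 0
10 → none → 0
Sum: 5 + 1 + 3 + 0 + 0 + 0 = 9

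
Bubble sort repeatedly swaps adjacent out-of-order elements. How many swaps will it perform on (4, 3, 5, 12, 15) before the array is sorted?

1

Minimum adjacent swaps = number of inversions (each swap of adjacent out-of-order elements removes one inversion and no swap can remove more).
Count inversions — for each element, later elements that are smaller:
4: 3 → 1
3: none → 0
5: none → 0
12: none → 0
15: none → 0
Total inversions: 1 + 0 + 0 + 0 + 0 = 1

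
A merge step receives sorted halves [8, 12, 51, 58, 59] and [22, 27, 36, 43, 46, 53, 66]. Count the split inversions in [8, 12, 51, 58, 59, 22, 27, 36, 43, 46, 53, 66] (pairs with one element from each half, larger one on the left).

17 cross-inversions

Count, for every r in R, how many entries of L exceed r:
r = 22: 51, 58, 59 → 3
r = 27: 51, 58, 59 → 3
r = 36: 51, 58, 59 → 3
r = 43: 51, 58, 59 → 3
r = 46: 51, 58, 59 → 3
r = 53: 58, 59 → 2
r = 66: none → 0
Cross-inversions: 3 + 3 + 3 + 3 + 3 + 2 + 0 = 17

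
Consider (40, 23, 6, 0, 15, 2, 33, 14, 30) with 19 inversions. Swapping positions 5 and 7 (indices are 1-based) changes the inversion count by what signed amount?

+1

Positions 5 and 7 hold 15 and 33; after swapping, the array is [40, 23, 6, 0, 33, 2, 15, 14, 30].
Element-by-element contributions:
40 → 23, 6, 0, 33, 2, 15, 14, 30 → 8
23 → 6, 0, 2, 15, 14 → 5
6 → 0, 2 → 2
0 → none → 0
33 → 2, 15, 14, 30 → 4
2 → none → 0
15 → 14 → 1
14 → none → 0
30 → none → 0
Sum: 8 + 5 + 2 + 0 + 4 + 0 + 1 + 0 + 0 = 20
Change: 20 − 19 = +1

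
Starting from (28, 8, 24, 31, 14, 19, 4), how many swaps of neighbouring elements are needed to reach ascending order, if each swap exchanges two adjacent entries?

14 swaps

The minimum number of adjacent swaps to sort an array equals its inversion count, since every such swap removes exactly one inversion.
Count inversions — for each element, later elements that are smaller:
28: 8, 24, 14, 19, 4 → 5
8: 4 → 1
24: 14, 19, 4 → 3
31: 14, 19, 4 → 3
14: 4 → 1
19: 4 → 1
4: none → 0
Total inversions: 5 + 1 + 3 + 3 + 1 + 1 + 0 = 14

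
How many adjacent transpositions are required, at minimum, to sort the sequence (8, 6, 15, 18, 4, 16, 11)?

Adjacent swaps: 9

Each adjacent swap fixes exactly one inversion, so the minimum swap count equals the number of inversions.
Count inversions — for each element, later elements that are smaller:
8: 6, 4 → 2
6: 4 → 1
15: 4, 11 → 2
18: 4, 16, 11 → 3
4: none → 0
16: 11 → 1
11: none → 0
Total inversions: 2 + 1 + 2 + 3 + 0 + 1 + 0 = 9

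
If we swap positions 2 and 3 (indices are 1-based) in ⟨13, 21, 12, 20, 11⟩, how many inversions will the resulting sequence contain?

Positions 2 and 3 hold 21 and 12; after swapping, the array is [13, 12, 21, 20, 11].
Sweep left to right; for each value list the smaller values that follow it:
13 → 12, 11 → 2
12 → 11 → 1
21 → 20, 11 → 2
20 → 11 → 1
11 → none → 0
Sum: 2 + 1 + 2 + 1 + 0 = 6

Inversions: 6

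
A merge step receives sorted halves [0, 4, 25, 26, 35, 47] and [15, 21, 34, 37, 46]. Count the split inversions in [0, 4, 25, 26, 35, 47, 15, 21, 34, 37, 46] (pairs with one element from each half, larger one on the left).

Count, for every r in R, how many entries of L exceed r:
r = 15: 25, 26, 35, 47 → 4
r = 21: 25, 26, 35, 47 → 4
r = 34: 35, 47 → 2
r = 37: 47 → 1
r = 46: 47 → 1
Cross-inversions: 4 + 4 + 2 + 1 + 1 = 12

12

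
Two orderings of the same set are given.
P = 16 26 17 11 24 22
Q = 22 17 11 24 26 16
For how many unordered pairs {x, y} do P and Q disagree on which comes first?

Assign each item its position (1..6) in the first ordering, then rewrite the second ordering as that position sequence:
positions: 16→1, 26→2, 17→3, 11→4, 24→5, 22→6
second ordering as positions: [6, 3, 4, 5, 2, 1]
Discordant pairs = inversions in this position sequence.
6: 3, 4, 5, 2, 1 → 5
3: 2, 1 → 2
4: 2, 1 → 2
5: 2, 1 → 2
2: 1 → 1
1: 0
Total: 5 + 2 + 2 + 2 + 1 + 0 = 12

12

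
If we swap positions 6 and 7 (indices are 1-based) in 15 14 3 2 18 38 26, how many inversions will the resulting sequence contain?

There are 6 inversions.

Positions 6 and 7 hold 38 and 26; after swapping, the array is [15, 14, 3, 2, 18, 26, 38].
For each element, count later entries that are smaller:
15: 3
14: 2
3: 1
2: 0
18: 0
26: 0
38: 0
Sum: 3 + 2 + 1 + 0 + 0 + 0 + 0 = 6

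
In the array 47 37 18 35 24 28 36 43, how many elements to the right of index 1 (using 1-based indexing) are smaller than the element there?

7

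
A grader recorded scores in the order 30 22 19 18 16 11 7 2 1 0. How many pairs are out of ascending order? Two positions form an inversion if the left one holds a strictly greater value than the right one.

45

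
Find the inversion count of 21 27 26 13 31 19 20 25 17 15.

Inversions: 30

For each element, count later entries that are smaller:
21: 5
27: 7
26: 6
13: 0
31: 5
19: 2
20: 2
25: 2
17: 1
15: 0
Sum: 5 + 7 + 6 + 0 + 5 + 2 + 2 + 2 + 1 + 0 = 30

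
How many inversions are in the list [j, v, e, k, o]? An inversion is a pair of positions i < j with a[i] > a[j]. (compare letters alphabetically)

4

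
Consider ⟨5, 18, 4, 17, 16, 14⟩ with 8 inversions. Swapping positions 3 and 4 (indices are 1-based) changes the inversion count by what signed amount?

Positions 3 and 4 hold 4 and 17; after swapping, the array is [5, 18, 17, 4, 16, 14].
For each element, count later entries that are smaller:
5: 1
18: 4
17: 3
4: 0
16: 1
14: 0
Sum: 1 + 4 + 3 + 0 + 1 + 0 = 9
Change: 9 − 8 = +1

+1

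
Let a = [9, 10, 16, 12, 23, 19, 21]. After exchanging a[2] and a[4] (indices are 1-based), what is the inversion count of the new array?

Positions 2 and 4 hold 10 and 12; after swapping, the array is [9, 12, 16, 10, 23, 19, 21].
Element-by-element contributions:
9 → none → 0
12 → 10 → 1
16 → 10 → 1
10 → none → 0
23 → 19, 21 → 2
19 → none → 0
21 → none → 0
Sum: 0 + 1 + 1 + 0 + 2 + 0 + 0 = 4

4 inversions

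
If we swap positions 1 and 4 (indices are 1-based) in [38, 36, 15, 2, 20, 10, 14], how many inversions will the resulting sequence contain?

11 inversions

Positions 1 and 4 hold 38 and 2; after swapping, the array is [2, 36, 15, 38, 20, 10, 14].
For each element, count later entries that are smaller:
2 → none → 0
36 → 15, 20, 10, 14 → 4
15 → 10, 14 → 2
38 → 20, 10, 14 → 3
20 → 10, 14 → 2
10 → none → 0
14 → none → 0
Sum: 0 + 4 + 2 + 3 + 2 + 0 + 0 = 11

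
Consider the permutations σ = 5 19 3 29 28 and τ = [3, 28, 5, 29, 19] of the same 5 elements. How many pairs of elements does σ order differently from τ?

Assign each item its position (1..5) in the first ordering, then rewrite the second ordering as that position sequence:
positions: 5→1, 19→2, 3→3, 29→4, 28→5
second ordering as positions: [3, 5, 1, 4, 2]
Discordant pairs = inversions in this position sequence.
3: 1, 2 → 2
5: 1, 4, 2 → 3
1: 0
4: 2 → 1
2: 0
Total: 2 + 3 + 0 + 1 + 0 = 6

Discordant pairs: 6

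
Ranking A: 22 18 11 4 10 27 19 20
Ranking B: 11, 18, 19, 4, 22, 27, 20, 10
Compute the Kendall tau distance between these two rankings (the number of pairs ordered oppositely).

Assign each item its position (1..8) in the first ordering, then rewrite the second ordering as that position sequence:
positions: 22→1, 18→2, 11→3, 4→4, 10→5, 27→6, 19→7, 20→8
second ordering as positions: [3, 2, 7, 4, 1, 6, 8, 5]
Discordant pairs = inversions in this position sequence.
3: 2, 1 → 2
2: 1 → 1
7: 4, 1, 6, 5 → 4
4: 1 → 1
1: 0
6: 5 → 1
8: 5 → 1
5: 0
Total: 2 + 1 + 4 + 1 + 0 + 1 + 1 + 0 = 10

10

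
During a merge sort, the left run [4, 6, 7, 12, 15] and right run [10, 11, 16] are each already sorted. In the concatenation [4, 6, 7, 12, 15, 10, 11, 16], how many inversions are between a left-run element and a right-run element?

Take each right-half value and tally the left-half values above it:
r = 10: 12, 15 → 2
r = 11: 12, 15 → 2
r = 16: none → 0
Cross-inversions: 2 + 2 + 0 = 4

Cross-inversions: 4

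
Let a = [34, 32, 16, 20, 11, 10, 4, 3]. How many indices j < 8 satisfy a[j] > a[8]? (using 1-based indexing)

The element at index 8 is 3.
Elements before it: 34, 32, 16, 20, 11, 10, 4
Those larger than 3: 34, 32, 16, 20, 11, 10, 4

7 such elements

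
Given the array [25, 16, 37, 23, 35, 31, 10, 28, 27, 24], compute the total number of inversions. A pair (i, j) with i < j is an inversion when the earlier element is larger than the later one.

25

Element-by-element contributions:
25: 4
16: 1
37: 7
23: 1
35: 5
31: 4
10: 0
28: 2
27: 1
24: 0
Sum: 4 + 1 + 7 + 1 + 5 + 4 + 0 + 2 + 1 + 0 = 25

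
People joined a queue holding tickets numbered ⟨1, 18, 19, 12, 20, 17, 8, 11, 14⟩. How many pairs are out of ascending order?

19 out-of-order pairs

Element-by-element contributions:
1 → none → 0
18 → 12, 17, 8, 11, 14 → 5
19 → 12, 17, 8, 11, 14 → 5
12 → 8, 11 → 2
20 → 17, 8, 11, 14 → 4
17 → 8, 11, 14 → 3
8 → none → 0
11 → none → 0
14 → none → 0
Sum: 0 + 5 + 5 + 2 + 4 + 3 + 0 + 0 + 0 = 19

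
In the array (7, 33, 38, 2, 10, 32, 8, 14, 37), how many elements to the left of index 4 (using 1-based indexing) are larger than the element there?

3

The element at index 4 is 2.
Elements before it: 7, 33, 38
Those larger than 2: 7, 33, 38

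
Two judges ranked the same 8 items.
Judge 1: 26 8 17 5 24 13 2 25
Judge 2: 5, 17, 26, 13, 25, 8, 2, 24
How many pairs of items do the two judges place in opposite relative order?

11

Assign each item its position (1..8) in the first ordering, then rewrite the second ordering as that position sequence:
positions: 26→1, 8→2, 17→3, 5→4, 24→5, 13→6, 2→7, 25→8
second ordering as positions: [4, 3, 1, 6, 8, 2, 7, 5]
Discordant pairs = inversions in this position sequence.
4: 3, 1, 2 → 3
3: 1, 2 → 2
1: 0
6: 2, 5 → 2
8: 2, 7, 5 → 3
2: 0
7: 5 → 1
5: 0
Total: 3 + 2 + 0 + 2 + 3 + 0 + 1 + 0 = 11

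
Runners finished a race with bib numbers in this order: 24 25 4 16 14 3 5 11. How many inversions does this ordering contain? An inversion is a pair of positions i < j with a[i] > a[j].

For each element, count later entries that are smaller:
24 → 4, 16, 14, 3, 5, 11 → 6
25 → 4, 16, 14, 3, 5, 11 → 6
4 → 3 → 1
16 → 14, 3, 5, 11 → 4
14 → 3, 5, 11 → 3
3 → none → 0
5 → none → 0
11 → none → 0
Sum: 6 + 6 + 1 + 4 + 3 + 0 + 0 + 0 = 20

There are 20 inversions.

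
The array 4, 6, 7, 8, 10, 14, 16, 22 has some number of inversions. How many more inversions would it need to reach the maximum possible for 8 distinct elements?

Maximum inversions for 8 distinct elements is C(8, 2) = 8·7/2 = 28.
Current inversions — for each element, count later smaller elements:
4: 0
6: 0
7: 0
8: 0
10: 0
14: 0
16: 0
22: 0
Current total: 0 + 0 + 0 + 0 + 0 + 0 + 0 + 0 = 0
Shortfall: 28 − 0 = 28

28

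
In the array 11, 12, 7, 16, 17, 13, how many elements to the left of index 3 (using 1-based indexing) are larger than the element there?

The element at index 3 is 7.
Elements before it: 11, 12
Those larger than 7: 11, 12

2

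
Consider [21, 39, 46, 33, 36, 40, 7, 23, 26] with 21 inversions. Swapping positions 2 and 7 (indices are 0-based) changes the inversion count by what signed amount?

-7

Positions 2 and 7 hold 46 and 23; after swapping, the array is [21, 39, 23, 33, 36, 40, 7, 46, 26].
Element-by-element contributions:
21 → 7 → 1
39 → 23, 33, 36, 7, 26 → 5
23 → 7 → 1
33 → 7, 26 → 2
36 → 7, 26 → 2
40 → 7, 26 → 2
7 → none → 0
46 → 26 → 1
26 → none → 0
Sum: 1 + 5 + 1 + 2 + 2 + 2 + 0 + 1 + 0 = 14
Change: 14 − 21 = -7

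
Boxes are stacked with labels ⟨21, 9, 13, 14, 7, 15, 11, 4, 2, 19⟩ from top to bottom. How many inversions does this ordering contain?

28

Count, for each position, how many later elements it exceeds:
21: 9
9: 3
13: 4
14: 4
7: 2
15: 3
11: 2
4: 1
2: 0
19: 0
Sum: 9 + 3 + 4 + 4 + 2 + 3 + 2 + 1 + 0 + 0 = 28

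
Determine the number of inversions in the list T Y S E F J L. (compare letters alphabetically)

14 inversions

Element-by-element contributions:
T: 5
Y: 5
S: 4
E: 0
F: 0
J: 0
L: 0
Sum: 5 + 5 + 4 + 0 + 0 + 0 + 0 = 14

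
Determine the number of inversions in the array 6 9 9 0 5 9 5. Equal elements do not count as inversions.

Count, for each position, how many later elements it exceeds:
6 → 0, 5, 5 → 3
9 → 0, 5, 5 → 3
9 → 0, 5, 5 → 3
0 → none → 0
5 → none → 0
9 → 5 → 1
5 → none → 0
Sum: 3 + 3 + 3 + 0 + 0 + 1 + 0 = 10

Inversions: 10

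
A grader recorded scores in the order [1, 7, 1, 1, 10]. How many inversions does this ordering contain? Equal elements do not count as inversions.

Count, for each position, how many later elements it exceeds:
1: 0
7: 2
1: 0
1: 0
10: 0
Sum: 0 + 2 + 0 + 0 + 0 = 2

2 out-of-order pairs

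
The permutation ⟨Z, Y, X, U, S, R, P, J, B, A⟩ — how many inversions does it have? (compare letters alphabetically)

45 inversions

For each element, count later entries that are smaller:
Z → Y, X, U, S, R, P, J, B, A → 9
Y → X, U, S, R, P, J, B, A → 8
X → U, S, R, P, J, B, A → 7
U → S, R, P, J, B, A → 6
S → R, P, J, B, A → 5
R → P, J, B, A → 4
P → J, B, A → 3
J → B, A → 2
B → A → 1
A → none → 0
Sum: 9 + 8 + 7 + 6 + 5 + 4 + 3 + 2 + 1 + 0 = 45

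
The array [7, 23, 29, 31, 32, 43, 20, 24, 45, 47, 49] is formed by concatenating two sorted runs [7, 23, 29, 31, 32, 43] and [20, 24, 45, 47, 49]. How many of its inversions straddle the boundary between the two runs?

For each element r of the right run, count left-run elements greater than r:
r = 20: 23, 29, 31, 32, 43 → 5
r = 24: 29, 31, 32, 43 → 4
r = 45: none → 0
r = 47: none → 0
r = 49: none → 0
Cross-inversions: 5 + 4 + 0 + 0 + 0 = 9

There are 9 split inversions.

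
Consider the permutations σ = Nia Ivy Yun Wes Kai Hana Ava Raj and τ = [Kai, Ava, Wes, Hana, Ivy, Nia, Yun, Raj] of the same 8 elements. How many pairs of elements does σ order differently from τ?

16

Assign each item its position (1..8) in the first ordering, then rewrite the second ordering as that position sequence:
positions: Nia→1, Ivy→2, Yun→3, Wes→4, Kai→5, Hana→6, Ava→7, Raj→8
second ordering as positions: [5, 7, 4, 6, 2, 1, 3, 8]
Discordant pairs = inversions in this position sequence.
5: 4, 2, 1, 3 → 4
7: 4, 6, 2, 1, 3 → 5
4: 2, 1, 3 → 3
6: 2, 1, 3 → 3
2: 1 → 1
1: 0
3: 0
8: 0
Total: 4 + 5 + 3 + 3 + 1 + 0 + 0 + 0 = 16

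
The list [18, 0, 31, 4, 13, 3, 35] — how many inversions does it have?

9

Inversion pairs (indices are 1-based):
(1,2): 18 > 0
(1,4): 18 > 4
(1,5): 18 > 13
(1,6): 18 > 3
(3,4): 31 > 4
(3,5): 31 > 13
(3,6): 31 > 3
(4,6): 4 > 3
(5,6): 13 > 3
That's 9 pairs.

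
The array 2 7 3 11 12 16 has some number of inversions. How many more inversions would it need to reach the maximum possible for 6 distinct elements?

Maximum inversions for 6 distinct elements is C(6, 2) = 6·5/2 = 15.
Current inversions — for each element, count later smaller elements:
2: 0
7: 1
3: 0
11: 0
12: 0
16: 0
Current total: 0 + 1 + 0 + 0 + 0 + 0 = 1
Shortfall: 15 − 1 = 14

14 inversions short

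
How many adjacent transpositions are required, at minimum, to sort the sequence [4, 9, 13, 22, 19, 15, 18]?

5

The minimum number of adjacent swaps to sort an array equals its inversion count, since every such swap removes exactly one inversion.
Count inversions — for each element, later elements that are smaller:
4: none → 0
9: none → 0
13: none → 0
22: 19, 15, 18 → 3
19: 15, 18 → 2
15: none → 0
18: none → 0
Total inversions: 0 + 0 + 0 + 3 + 2 + 0 + 0 = 5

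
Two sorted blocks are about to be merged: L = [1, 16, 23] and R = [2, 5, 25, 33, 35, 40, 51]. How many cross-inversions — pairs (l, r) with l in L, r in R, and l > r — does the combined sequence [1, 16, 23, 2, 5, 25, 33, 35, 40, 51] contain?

There are 4 split inversions.

For each element r of the right run, count left-run elements greater than r:
r = 2: 16, 23 → 2
r = 5: 16, 23 → 2
r = 25: none → 0
r = 33: none → 0
r = 35: none → 0
r = 40: none → 0
r = 51: none → 0
Cross-inversions: 2 + 2 + 0 + 0 + 0 + 0 + 0 = 4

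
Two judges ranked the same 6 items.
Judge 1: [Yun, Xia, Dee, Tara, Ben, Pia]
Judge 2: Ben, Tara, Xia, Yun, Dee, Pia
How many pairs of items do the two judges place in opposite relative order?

8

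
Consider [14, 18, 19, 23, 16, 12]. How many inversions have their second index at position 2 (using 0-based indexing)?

0

The element at index 2 is 19.
Elements before it: 14, 18
None of them are larger than 19.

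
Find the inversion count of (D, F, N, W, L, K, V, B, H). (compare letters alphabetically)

For each element, count later entries that are smaller:
D → B → 1
F → B → 1
N → L, K, B, H → 4
W → L, K, V, B, H → 5
L → K, B, H → 3
K → B, H → 2
V → B, H → 2
B → none → 0
H → none → 0
Sum: 1 + 1 + 4 + 5 + 3 + 2 + 2 + 0 + 0 = 18

Inversions: 18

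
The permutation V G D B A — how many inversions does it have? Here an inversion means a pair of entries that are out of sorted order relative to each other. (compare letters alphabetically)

For each element, count later entries that are smaller:
V: 4
G: 3
D: 2
B: 1
A: 0
Sum: 4 + 3 + 2 + 1 + 0 = 10

Inversions: 10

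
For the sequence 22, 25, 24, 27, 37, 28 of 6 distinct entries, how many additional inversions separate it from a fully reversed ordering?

13

Maximum inversions for 6 distinct elements is C(6, 2) = 6·5/2 = 15.
Current inversions — for each element, count later smaller elements:
22: 0
25: 1
24: 0
27: 0
37: 1
28: 0
Current total: 0 + 1 + 0 + 0 + 1 + 0 = 2
Shortfall: 15 − 2 = 13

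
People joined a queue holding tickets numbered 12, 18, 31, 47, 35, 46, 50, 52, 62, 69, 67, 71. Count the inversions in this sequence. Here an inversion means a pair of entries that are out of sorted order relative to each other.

3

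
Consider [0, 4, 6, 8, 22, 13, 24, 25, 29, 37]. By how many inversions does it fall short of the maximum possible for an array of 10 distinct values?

Maximum inversions for 10 distinct elements is C(10, 2) = 10·9/2 = 45.
Current inversions — for each element, count later smaller elements:
0: 0
4: 0
6: 0
8: 0
22: 1
13: 0
24: 0
25: 0
29: 0
37: 0
Current total: 0 + 0 + 0 + 0 + 1 + 0 + 0 + 0 + 0 + 0 = 1
Shortfall: 45 − 1 = 44

44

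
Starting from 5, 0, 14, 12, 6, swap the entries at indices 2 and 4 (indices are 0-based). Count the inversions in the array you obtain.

1 inversion

Positions 2 and 4 hold 14 and 6; after swapping, the array is [5, 0, 6, 12, 14].
Element-by-element contributions:
5 → 0 → 1
0 → none → 0
6 → none → 0
12 → none → 0
14 → none → 0
Sum: 1 + 0 + 0 + 0 + 0 = 1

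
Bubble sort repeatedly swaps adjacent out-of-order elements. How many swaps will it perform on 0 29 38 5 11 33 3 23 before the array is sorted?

13

The minimum number of adjacent swaps to sort an array equals its inversion count, since every such swap removes exactly one inversion.
Count inversions — for each element, later elements that are smaller:
0: none → 0
29: 5, 11, 3, 23 → 4
38: 5, 11, 33, 3, 23 → 5
5: 3 → 1
11: 3 → 1
33: 3, 23 → 2
3: none → 0
23: none → 0
Total inversions: 0 + 4 + 5 + 1 + 1 + 2 + 0 + 0 = 13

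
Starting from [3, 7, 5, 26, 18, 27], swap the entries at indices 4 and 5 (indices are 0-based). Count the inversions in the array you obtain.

Inversions: 3

Positions 4 and 5 hold 18 and 27; after swapping, the array is [3, 7, 5, 26, 27, 18].
Element-by-element contributions:
3: 0
7: 1
5: 0
26: 1
27: 1
18: 0
Sum: 0 + 1 + 0 + 1 + 1 + 0 = 3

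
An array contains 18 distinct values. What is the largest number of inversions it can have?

153

The maximum occurs when the array is in strictly decreasing order: every one of the C(18, 2) pairs is inverted.
C(18, 2) = 18·17/2 = 153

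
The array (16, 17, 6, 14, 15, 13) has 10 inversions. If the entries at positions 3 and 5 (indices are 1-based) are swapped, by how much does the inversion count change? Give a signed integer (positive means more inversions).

Positions 3 and 5 hold 6 and 15; after swapping, the array is [16, 17, 15, 14, 6, 13].
For each element, count later entries that are smaller:
16: 4
17: 4
15: 3
14: 2
6: 0
13: 0
Sum: 4 + 4 + 3 + 2 + 0 + 0 = 13
Change: 13 − 10 = +3

+3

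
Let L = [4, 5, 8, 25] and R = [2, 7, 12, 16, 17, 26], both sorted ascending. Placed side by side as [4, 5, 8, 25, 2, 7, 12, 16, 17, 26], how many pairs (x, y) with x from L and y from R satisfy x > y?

9 split inversions

Take each right-half value and tally the left-half values above it:
r = 2: 4, 5, 8, 25 → 4
r = 7: 8, 25 → 2
r = 12: 25 → 1
r = 16: 25 → 1
r = 17: 25 → 1
r = 26: none → 0
Cross-inversions: 4 + 2 + 1 + 1 + 1 + 0 = 9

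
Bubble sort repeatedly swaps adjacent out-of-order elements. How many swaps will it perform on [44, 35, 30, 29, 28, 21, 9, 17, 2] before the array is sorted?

The minimum number of adjacent swaps to sort an array equals its inversion count, since every such swap removes exactly one inversion.
Count inversions — for each element, later elements that are smaller:
44: 35, 30, 29, 28, 21, 9, 17, 2 → 8
35: 30, 29, 28, 21, 9, 17, 2 → 7
30: 29, 28, 21, 9, 17, 2 → 6
29: 28, 21, 9, 17, 2 → 5
28: 21, 9, 17, 2 → 4
21: 9, 17, 2 → 3
9: 2 → 1
17: 2 → 1
2: none → 0
Total inversions: 8 + 7 + 6 + 5 + 4 + 3 + 1 + 1 + 0 = 35

35 swaps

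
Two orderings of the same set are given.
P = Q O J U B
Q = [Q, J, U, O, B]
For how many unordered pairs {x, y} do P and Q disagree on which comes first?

Assign each item its position (1..5) in the first ordering, then rewrite the second ordering as that position sequence:
positions: Q→1, O→2, J→3, U→4, B→5
second ordering as positions: [1, 3, 4, 2, 5]
Discordant pairs = inversions in this position sequence.
1: 0
3: 2 → 1
4: 2 → 1
2: 0
5: 0
Total: 0 + 1 + 1 + 0 + 0 = 2

2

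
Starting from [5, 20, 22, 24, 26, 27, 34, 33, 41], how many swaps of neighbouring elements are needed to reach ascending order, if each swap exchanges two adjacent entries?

Each adjacent swap fixes exactly one inversion, so the minimum swap count equals the number of inversions.
Count inversions — for each element, later elements that are smaller:
5: none → 0
20: none → 0
22: none → 0
24: none → 0
26: none → 0
27: none → 0
34: 33 → 1
33: none → 0
41: none → 0
Total inversions: 0 + 0 + 0 + 0 + 0 + 0 + 1 + 0 + 0 = 1

Swaps: 1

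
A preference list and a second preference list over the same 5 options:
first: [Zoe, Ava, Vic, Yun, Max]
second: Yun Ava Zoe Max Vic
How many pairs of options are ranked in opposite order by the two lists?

There are 5 pairs.

Assign each item its position (1..5) in the first ordering, then rewrite the second ordering as that position sequence:
positions: Zoe→1, Ava→2, Vic→3, Yun→4, Max→5
second ordering as positions: [4, 2, 1, 5, 3]
Discordant pairs = inversions in this position sequence.
4: 2, 1, 3 → 3
2: 1 → 1
1: 0
5: 3 → 1
3: 0
Total: 3 + 1 + 0 + 1 + 0 = 5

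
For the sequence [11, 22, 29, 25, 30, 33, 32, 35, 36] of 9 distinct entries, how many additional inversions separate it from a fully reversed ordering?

34 inversions short

Maximum inversions for 9 distinct elements is C(9, 2) = 9·8/2 = 36.
Current inversions — for each element, count later smaller elements:
11: 0
22: 0
29: 1
25: 0
30: 0
33: 1
32: 0
35: 0
36: 0
Current total: 0 + 0 + 1 + 0 + 0 + 1 + 0 + 0 + 0 = 2
Shortfall: 36 − 2 = 34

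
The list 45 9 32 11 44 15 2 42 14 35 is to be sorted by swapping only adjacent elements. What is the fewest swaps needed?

The minimum number of adjacent swaps to sort an array equals its inversion count, since every such swap removes exactly one inversion.
Count inversions — for each element, later elements that are smaller:
45: 9, 32, 11, 44, 15, 2, 42, 14, 35 → 9
9: 2 → 1
32: 11, 15, 2, 14 → 4
11: 2 → 1
44: 15, 2, 42, 14, 35 → 5
15: 2, 14 → 2
2: none → 0
42: 14, 35 → 2
14: none → 0
35: none → 0
Total inversions: 9 + 1 + 4 + 1 + 5 + 2 + 0 + 2 + 0 + 0 = 24

There are 24 swaps.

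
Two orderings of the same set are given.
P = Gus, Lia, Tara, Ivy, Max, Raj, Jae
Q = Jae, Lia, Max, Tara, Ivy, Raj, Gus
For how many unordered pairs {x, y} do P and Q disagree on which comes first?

13

Assign each item its position (1..7) in the first ordering, then rewrite the second ordering as that position sequence:
positions: Gus→1, Lia→2, Tara→3, Ivy→4, Max→5, Raj→6, Jae→7
second ordering as positions: [7, 2, 5, 3, 4, 6, 1]
Discordant pairs = inversions in this position sequence.
7: 2, 5, 3, 4, 6, 1 → 6
2: 1 → 1
5: 3, 4, 1 → 3
3: 1 → 1
4: 1 → 1
6: 1 → 1
1: 0
Total: 6 + 1 + 3 + 1 + 1 + 1 + 0 = 13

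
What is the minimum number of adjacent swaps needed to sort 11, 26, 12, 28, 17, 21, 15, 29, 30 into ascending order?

Minimum adjacent swaps = number of inversions (each swap of adjacent out-of-order elements removes one inversion and no swap can remove more).
Count inversions — for each element, later elements that are smaller:
11: none → 0
26: 12, 17, 21, 15 → 4
12: none → 0
28: 17, 21, 15 → 3
17: 15 → 1
21: 15 → 1
15: none → 0
29: none → 0
30: none → 0
Total inversions: 0 + 4 + 0 + 3 + 1 + 1 + 0 + 0 + 0 = 9

9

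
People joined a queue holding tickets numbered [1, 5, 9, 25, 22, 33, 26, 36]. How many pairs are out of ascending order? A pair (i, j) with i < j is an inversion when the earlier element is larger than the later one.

2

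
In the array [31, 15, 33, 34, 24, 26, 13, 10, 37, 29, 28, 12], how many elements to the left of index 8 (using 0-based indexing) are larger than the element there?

The element at index 8 is 37.
Elements before it: 31, 15, 33, 34, 24, 26, 13, 10
None of them are larger than 37.

0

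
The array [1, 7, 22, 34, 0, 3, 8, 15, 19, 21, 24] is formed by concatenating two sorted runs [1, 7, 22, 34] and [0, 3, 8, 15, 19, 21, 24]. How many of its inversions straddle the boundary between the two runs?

16

Take each right-half value and tally the left-half values above it:
r = 0: 1, 7, 22, 34 → 4
r = 3: 7, 22, 34 → 3
r = 8: 22, 34 → 2
r = 15: 22, 34 → 2
r = 19: 22, 34 → 2
r = 21: 22, 34 → 2
r = 24: 34 → 1
Cross-inversions: 4 + 3 + 2 + 2 + 2 + 2 + 1 = 16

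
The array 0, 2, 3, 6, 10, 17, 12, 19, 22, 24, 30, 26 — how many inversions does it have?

2

For each element, count later entries that are smaller:
0 → none → 0
2 → none → 0
3 → none → 0
6 → none → 0
10 → none → 0
17 → 12 → 1
12 → none → 0
19 → none → 0
22 → none → 0
24 → none → 0
30 → 26 → 1
26 → none → 0
Sum: 0 + 0 + 0 + 0 + 0 + 1 + 0 + 0 + 0 + 0 + 1 + 0 = 2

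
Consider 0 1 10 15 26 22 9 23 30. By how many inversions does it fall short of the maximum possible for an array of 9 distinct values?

30

Maximum inversions for 9 distinct elements is C(9, 2) = 9·8/2 = 36.
Current inversions — for each element, count later smaller elements:
0: 0
1: 0
10: 1
15: 1
26: 3
22: 1
9: 0
23: 0
30: 0
Current total: 0 + 0 + 1 + 1 + 3 + 1 + 0 + 0 + 0 = 6
Shortfall: 36 − 6 = 30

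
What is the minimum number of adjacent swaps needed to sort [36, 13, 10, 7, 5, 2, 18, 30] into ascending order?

17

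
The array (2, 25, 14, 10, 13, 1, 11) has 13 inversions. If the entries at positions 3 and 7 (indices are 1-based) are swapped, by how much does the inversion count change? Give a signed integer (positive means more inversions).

Positions 3 and 7 hold 14 and 11; after swapping, the array is [2, 25, 11, 10, 13, 1, 14].
Count, for each position, how many later elements it exceeds:
2 → 1 → 1
25 → 11, 10, 13, 1, 14 → 5
11 → 10, 1 → 2
10 → 1 → 1
13 → 1 → 1
1 → none → 0
14 → none → 0
Sum: 1 + 5 + 2 + 1 + 1 + 0 + 0 = 10
Change: 10 − 13 = -3

-3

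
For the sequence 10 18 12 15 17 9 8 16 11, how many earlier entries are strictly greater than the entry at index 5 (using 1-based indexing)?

The element at index 5 is 17.
Elements before it: 10, 18, 12, 15
Those larger than 17: 18

1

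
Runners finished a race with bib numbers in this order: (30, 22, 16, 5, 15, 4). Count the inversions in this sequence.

14

For each element, count later entries that are smaller:
30: 5
22: 4
16: 3
5: 1
15: 1
4: 0
Sum: 5 + 4 + 3 + 1 + 1 + 0 = 14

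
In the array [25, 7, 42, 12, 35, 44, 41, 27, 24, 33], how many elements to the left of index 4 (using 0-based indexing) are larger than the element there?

The element at index 4 is 35.
Elements before it: 25, 7, 42, 12
Those larger than 35: 42

1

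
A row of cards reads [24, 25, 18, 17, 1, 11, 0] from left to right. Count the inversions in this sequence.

Out-of-order pairs: 19

Sweep left to right; for each value list the smaller values that follow it:
24 → 18, 17, 1, 11, 0 → 5
25 → 18, 17, 1, 11, 0 → 5
18 → 17, 1, 11, 0 → 4
17 → 1, 11, 0 → 3
1 → 0 → 1
11 → 0 → 1
0 → none → 0
Sum: 5 + 5 + 4 + 3 + 1 + 1 + 0 = 19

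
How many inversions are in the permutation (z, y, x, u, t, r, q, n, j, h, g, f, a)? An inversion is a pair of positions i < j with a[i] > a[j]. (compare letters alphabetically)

Inversions: 78

Count, for each position, how many later elements it exceeds:
z: 12
y: 11
x: 10
u: 9
t: 8
r: 7
q: 6
n: 5
j: 4
h: 3
g: 2
f: 1
a: 0
Sum: 12 + 11 + 10 + 9 + 8 + 7 + 6 + 5 + 4 + 3 + 2 + 1 + 0 = 78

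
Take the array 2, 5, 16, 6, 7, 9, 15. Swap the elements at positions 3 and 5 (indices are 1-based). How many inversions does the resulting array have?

Positions 3 and 5 hold 16 and 7; after swapping, the array is [2, 5, 7, 6, 16, 9, 15].
Element-by-element contributions:
2: 0
5: 0
7: 1
6: 0
16: 2
9: 0
15: 0
Sum: 0 + 0 + 1 + 0 + 2 + 0 + 0 = 3

3 inversions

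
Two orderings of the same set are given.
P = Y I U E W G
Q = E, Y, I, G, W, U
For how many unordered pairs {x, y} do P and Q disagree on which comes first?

Assign each item its position (1..6) in the first ordering, then rewrite the second ordering as that position sequence:
positions: Y→1, I→2, U→3, E→4, W→5, G→6
second ordering as positions: [4, 1, 2, 6, 5, 3]
Discordant pairs = inversions in this position sequence.
4: 1, 2, 3 → 3
1: 0
2: 0
6: 5, 3 → 2
5: 3 → 1
3: 0
Total: 3 + 0 + 0 + 2 + 1 + 0 = 6

6 disagreeing pairs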